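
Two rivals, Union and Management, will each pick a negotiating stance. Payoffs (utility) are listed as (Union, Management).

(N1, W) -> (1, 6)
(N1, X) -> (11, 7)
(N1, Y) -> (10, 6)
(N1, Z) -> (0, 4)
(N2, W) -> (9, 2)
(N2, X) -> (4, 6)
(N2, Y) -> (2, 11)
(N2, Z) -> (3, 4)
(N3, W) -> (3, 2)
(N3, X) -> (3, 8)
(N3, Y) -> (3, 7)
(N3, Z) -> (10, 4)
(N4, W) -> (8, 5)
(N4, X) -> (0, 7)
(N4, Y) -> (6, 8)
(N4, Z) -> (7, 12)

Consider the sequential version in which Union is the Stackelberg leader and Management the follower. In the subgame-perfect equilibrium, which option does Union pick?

Work backward from Management's decision.
- N1: Management compares 6, 7, 6, 4 and picks X; Union would get 11.
- N2: Management compares 2, 6, 11, 4 and picks Y; Union would get 2.
- N3: Management compares 2, 8, 7, 4 and picks X; Union would get 3.
- N4: Management compares 5, 7, 8, 12 and picks Z; Union would get 7.
Union's induced payoffs are 11, 2, 3, 7, so Union commits to N1. Subgame-perfect outcome: (N1, X) with payoffs (11, 7).

N1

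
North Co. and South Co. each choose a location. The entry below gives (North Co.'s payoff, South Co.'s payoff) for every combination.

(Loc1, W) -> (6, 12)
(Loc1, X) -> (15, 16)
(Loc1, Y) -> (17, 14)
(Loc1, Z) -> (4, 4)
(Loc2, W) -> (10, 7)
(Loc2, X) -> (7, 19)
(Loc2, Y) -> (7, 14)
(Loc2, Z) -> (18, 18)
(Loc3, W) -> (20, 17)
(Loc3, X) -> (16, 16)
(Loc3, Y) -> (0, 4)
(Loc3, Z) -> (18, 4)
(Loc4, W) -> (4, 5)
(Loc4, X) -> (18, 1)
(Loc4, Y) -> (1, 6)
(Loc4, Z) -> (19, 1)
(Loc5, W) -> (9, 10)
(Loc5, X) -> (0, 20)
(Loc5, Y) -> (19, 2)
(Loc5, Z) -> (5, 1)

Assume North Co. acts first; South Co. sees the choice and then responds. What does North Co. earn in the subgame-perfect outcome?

Solve by backward induction (North Co. leads).
- Loc1 → South Co. plays X (best of 12, 16, 14, 4); North Co. gets 15.
- Loc2 → South Co. plays X (best of 7, 19, 14, 18); North Co. gets 7.
- Loc3 → South Co. plays W (best of 17, 16, 4, 4); North Co. gets 20.
- Loc4 → South Co. plays Y (best of 5, 1, 6, 1); North Co. gets 1.
- Loc5 → South Co. plays X (best of 10, 20, 2, 1); North Co. gets 0.
Among 15, 7, 20, 1, 0, the best is 20 at Loc3. Subgame-perfect outcome: (Loc3, W) with payoffs (20, 17).

20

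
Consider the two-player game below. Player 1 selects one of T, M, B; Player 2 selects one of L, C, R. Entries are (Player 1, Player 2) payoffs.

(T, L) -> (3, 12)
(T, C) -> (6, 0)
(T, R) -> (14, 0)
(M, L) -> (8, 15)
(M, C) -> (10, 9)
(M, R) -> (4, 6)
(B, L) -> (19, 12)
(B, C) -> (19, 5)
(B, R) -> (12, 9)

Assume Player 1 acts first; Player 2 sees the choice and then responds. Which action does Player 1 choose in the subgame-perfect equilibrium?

B

Work backward from Player 2's decision.
- T: Player 2 compares 12, 0, 0 and picks L; Player 1 would get 3.
- M: Player 2 compares 15, 9, 6 and picks L; Player 1 would get 8.
- B: Player 2 compares 12, 5, 9 and picks L; Player 1 would get 19.
Maximizing over 3, 8, 19, Player 1 chooses B. Subgame-perfect outcome: (B, L) with payoffs (19, 12).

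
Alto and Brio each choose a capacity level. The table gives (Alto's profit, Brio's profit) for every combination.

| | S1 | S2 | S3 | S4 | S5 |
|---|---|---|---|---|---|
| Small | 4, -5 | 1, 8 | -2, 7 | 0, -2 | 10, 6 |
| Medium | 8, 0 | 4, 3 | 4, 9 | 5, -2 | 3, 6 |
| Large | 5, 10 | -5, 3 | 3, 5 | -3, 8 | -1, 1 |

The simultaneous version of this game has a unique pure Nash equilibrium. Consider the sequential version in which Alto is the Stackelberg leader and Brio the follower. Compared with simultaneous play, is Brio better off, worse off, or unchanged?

better off

Work backward from Brio's decision.
- Small: Brio compares -5, 8, 7, -2, 6 and picks S2; Alto would get 1.
- Medium: Brio compares 0, 3, 9, -2, 6 and picks S3; Alto would get 4.
- Large: Brio compares 10, 3, 5, 8, 1 and picks S1; Alto would get 5.
Maximizing over 1, 4, 5, Alto chooses Large. Subgame-perfect outcome: (Large, S1) with payoffs (5, 10).
Now find the simultaneous Nash equilibrium.
Alto's best replies: S1→Medium; S2→Medium; S3→Medium; S4→Medium; S5→Small.
Brio's best replies: Small→S2; Medium→S3; Large→S1.
The unique mutual best reply is (Medium, S3), giving (4, 9).
Brio earns 10 sequentially versus 9 at the Nash outcome: better off.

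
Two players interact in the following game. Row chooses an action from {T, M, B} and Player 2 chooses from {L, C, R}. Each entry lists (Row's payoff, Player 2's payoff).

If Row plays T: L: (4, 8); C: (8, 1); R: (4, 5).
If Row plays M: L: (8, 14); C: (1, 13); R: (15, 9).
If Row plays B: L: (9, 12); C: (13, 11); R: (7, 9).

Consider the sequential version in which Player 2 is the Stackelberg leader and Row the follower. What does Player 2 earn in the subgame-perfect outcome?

Work backward from Row's decision.
- L → Row plays B (best of 4, 8, 9); Player 2 gets 12.
- C → Row plays B (best of 8, 1, 13); Player 2 gets 11.
- R → Row plays M (best of 4, 15, 7); Player 2 gets 9.
Among 12, 11, 9, the best is 12 at L. Subgame-perfect outcome: (B, L) with payoffs (9, 12).

12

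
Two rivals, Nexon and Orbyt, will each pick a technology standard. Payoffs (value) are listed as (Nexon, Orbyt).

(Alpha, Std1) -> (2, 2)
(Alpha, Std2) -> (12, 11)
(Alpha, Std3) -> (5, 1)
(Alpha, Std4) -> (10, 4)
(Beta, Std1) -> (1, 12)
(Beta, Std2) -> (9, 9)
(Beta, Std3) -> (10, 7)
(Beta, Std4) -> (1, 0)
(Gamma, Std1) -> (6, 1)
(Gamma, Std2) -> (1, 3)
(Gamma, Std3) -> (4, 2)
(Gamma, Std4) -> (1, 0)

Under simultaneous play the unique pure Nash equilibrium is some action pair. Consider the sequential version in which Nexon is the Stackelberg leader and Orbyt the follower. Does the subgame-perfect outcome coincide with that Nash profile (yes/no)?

Backward induction with Nexon moving first.
- Alpha: BR = Std2, leader payoff 12.
- Beta: BR = Std1, leader payoff 1.
- Gamma: BR = Std2, leader payoff 1.
Maximizing over 12, 1, 1, Nexon chooses Alpha. Subgame-perfect outcome: (Alpha, Std2) with payoffs (12, 11).
For the simultaneous game, intersect best replies.
Nexon's best replies: Std1→Gamma; Std2→Alpha; Std3→Beta; Std4→Alpha.
Orbyt's best replies: Alpha→Std2; Beta→Std1; Gamma→Std2.
The unique mutual best reply is (Alpha, Std2), giving (12, 11).
Sequential outcome (Alpha, Std2) coincides with the Nash profile (Alpha, Std2).

yes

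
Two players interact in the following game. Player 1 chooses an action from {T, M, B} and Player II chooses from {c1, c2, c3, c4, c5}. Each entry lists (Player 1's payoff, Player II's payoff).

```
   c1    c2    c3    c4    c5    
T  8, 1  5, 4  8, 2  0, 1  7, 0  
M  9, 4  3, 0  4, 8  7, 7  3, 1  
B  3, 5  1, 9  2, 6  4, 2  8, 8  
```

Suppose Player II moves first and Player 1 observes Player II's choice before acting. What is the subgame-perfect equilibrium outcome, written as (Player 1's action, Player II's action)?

(B, c5)

Work backward from Player 1's decision.
- c1 → Player 1 plays M (best of 8, 9, 3); Player II gets 4.
- c2 → Player 1 plays T (best of 5, 3, 1); Player II gets 4.
- c3 → Player 1 plays T (best of 8, 4, 2); Player II gets 2.
- c4 → Player 1 plays M (best of 0, 7, 4); Player II gets 7.
- c5 → Player 1 plays B (best of 7, 3, 8); Player II gets 8.
Maximizing over 4, 4, 2, 7, 8, Player II chooses c5. Subgame-perfect outcome: (B, c5) with payoffs (8, 8).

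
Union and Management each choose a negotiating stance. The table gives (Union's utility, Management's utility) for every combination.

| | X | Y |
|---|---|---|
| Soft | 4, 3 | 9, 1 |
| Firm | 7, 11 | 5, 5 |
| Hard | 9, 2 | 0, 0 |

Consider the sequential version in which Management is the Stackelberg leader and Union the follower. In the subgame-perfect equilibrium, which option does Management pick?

Work backward from Union's decision.
- X → Union plays Hard (best of 4, 7, 9); Management gets 2.
- Y → Union plays Soft (best of 9, 5, 0); Management gets 1.
Management's induced payoffs are 2, 1, so Management commits to X. Subgame-perfect outcome: (Hard, X) with payoffs (9, 2).

X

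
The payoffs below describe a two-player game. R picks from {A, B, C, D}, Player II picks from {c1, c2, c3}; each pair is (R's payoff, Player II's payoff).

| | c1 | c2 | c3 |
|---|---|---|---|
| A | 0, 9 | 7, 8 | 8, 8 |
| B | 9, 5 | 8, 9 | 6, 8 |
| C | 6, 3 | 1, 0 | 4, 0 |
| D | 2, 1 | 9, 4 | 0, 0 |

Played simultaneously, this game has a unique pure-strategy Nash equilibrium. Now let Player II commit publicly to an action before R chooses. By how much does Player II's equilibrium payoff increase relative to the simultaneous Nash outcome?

4

R best-responds to each possible Player II move:
- c1 → R plays B (best of 0, 9, 6, 2); Player II gets 5.
- c2 → R plays D (best of 7, 8, 1, 9); Player II gets 4.
- c3 → R plays A (best of 8, 6, 4, 0); Player II gets 8.
Player II's induced payoffs are 5, 4, 8, so Player II commits to c3. Subgame-perfect outcome: (A, c3) with payoffs (8, 8).
Under simultaneous play:
R's best replies: c1→B; c2→D; c3→A.
Player II's best replies: A→c1; B→c2; C→c1; D→c2.
The unique mutual best reply is (D, c2), giving (9, 4).
Player II's commitment gain: 8 − 4 = 4.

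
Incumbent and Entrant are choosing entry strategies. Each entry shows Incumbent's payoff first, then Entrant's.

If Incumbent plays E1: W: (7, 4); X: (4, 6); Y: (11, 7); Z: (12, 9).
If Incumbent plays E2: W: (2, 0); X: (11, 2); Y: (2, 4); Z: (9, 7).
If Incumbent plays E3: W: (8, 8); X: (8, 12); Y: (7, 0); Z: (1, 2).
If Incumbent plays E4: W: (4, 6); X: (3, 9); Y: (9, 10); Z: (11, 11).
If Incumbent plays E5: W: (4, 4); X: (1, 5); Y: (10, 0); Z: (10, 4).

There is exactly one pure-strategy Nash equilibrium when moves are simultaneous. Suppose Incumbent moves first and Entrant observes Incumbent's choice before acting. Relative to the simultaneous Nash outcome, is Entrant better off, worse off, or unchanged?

Entrant best-responds to each possible Incumbent move:
- E1: Entrant compares 4, 6, 7, 9 and picks Z; Incumbent would get 12.
- E2: Entrant compares 0, 2, 4, 7 and picks Z; Incumbent would get 9.
- E3: Entrant compares 8, 12, 0, 2 and picks X; Incumbent would get 8.
- E4: Entrant compares 6, 9, 10, 11 and picks Z; Incumbent would get 11.
- E5: Entrant compares 4, 5, 0, 4 and picks X; Incumbent would get 1.
Incumbent's induced payoffs are 12, 9, 8, 11, 1, so Incumbent commits to E1. Subgame-perfect outcome: (E1, Z) with payoffs (12, 9).
For the simultaneous game, intersect best replies.
Incumbent's best replies: W→E3; X→E2; Y→E1; Z→E1.
Entrant's best replies: E1→Z; E2→Z; E3→X; E4→Z; E5→X.
The unique mutual best reply is (E1, Z), giving (12, 9).
Entrant earns 9 sequentially versus 9 at the Nash outcome: unchanged.

unchanged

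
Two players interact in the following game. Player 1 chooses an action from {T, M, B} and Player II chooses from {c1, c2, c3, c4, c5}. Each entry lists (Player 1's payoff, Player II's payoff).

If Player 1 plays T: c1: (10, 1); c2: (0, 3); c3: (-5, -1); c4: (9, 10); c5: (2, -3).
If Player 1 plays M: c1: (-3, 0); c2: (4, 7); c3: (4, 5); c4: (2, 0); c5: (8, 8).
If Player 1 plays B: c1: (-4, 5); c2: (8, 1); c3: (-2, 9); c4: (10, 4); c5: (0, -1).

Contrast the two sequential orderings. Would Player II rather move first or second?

If Player 1 leads: Player II's best replies are T→c4, M→c5, B→c3; Player 1's induced payoffs 9, 8, -2; outcome (T, c4), payoffs (9, 10).
If Player II leads: Player 1's best replies are c1→T, c2→B, c3→M, c4→B, c5→M; Player II's induced payoffs 1, 1, 5, 4, 8; outcome (M, c5), payoffs (8, 8).
Player II gets 8 moving first and 10 moving second, so Player II prefers to move second.

second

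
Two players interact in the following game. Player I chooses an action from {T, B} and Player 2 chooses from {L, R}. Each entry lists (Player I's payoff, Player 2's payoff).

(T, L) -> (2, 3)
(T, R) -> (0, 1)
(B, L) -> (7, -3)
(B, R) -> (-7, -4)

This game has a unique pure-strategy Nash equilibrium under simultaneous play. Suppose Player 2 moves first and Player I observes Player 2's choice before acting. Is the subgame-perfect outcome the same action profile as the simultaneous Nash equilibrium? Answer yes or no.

no

Work backward from Player I's decision.
- L: BR = B, leader payoff -3.
- R: BR = T, leader payoff 1.
Among -3, 1, the best is 1 at R. Subgame-perfect outcome: (T, R) with payoffs (0, 1).
Under simultaneous play:
Player I's best replies: L→B; R→T.
Player 2's best replies: T→L; B→L.
Only (B, L) has each player best-responding; Nash payoffs (7, -3).
Sequential outcome (T, R) differs from the Nash profile (B, L).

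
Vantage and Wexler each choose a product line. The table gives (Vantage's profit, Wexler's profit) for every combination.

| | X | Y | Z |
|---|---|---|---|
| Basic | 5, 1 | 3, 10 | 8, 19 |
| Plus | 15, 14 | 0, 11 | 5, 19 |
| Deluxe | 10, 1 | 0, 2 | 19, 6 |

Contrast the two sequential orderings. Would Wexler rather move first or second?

If Vantage leads: Wexler's best replies are Basic→Z, Plus→Z, Deluxe→Z; Vantage's induced payoffs 8, 5, 19; outcome (Deluxe, Z), payoffs (19, 6).
If Wexler leads: Vantage's best replies are X→Plus, Y→Basic, Z→Deluxe; Wexler's induced payoffs 14, 10, 6; outcome (Plus, X), payoffs (15, 14).
Wexler gets 14 moving first and 6 moving second, so Wexler prefers to move first.

first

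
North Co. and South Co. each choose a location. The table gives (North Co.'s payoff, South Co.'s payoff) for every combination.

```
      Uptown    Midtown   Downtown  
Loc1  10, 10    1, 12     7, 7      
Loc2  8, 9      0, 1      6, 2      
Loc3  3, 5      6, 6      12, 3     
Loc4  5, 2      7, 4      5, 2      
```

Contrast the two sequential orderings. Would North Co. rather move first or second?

second

If North Co. leads: South Co.'s best replies are Loc1→Midtown, Loc2→Uptown, Loc3→Midtown, Loc4→Midtown; North Co.'s induced payoffs 1, 8, 6, 7; outcome (Loc2, Uptown), payoffs (8, 9).
If South Co. leads: North Co.'s best replies are Uptown→Loc1, Midtown→Loc4, Downtown→Loc3; South Co.'s induced payoffs 10, 4, 3; outcome (Loc1, Uptown), payoffs (10, 10).
North Co. gets 8 moving first and 10 moving second, so North Co. prefers to move second.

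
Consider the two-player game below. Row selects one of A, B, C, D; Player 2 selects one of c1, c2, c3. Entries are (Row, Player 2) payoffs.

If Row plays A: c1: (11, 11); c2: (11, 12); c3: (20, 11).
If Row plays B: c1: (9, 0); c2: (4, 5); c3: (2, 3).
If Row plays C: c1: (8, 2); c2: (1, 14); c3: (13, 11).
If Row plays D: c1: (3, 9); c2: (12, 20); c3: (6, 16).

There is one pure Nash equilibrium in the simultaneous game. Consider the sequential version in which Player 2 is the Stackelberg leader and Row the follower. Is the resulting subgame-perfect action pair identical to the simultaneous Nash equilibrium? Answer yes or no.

yes

Row best-responds to each possible Player 2 move:
- c1: BR = A, leader payoff 11.
- c2: BR = D, leader payoff 20.
- c3: BR = A, leader payoff 11.
Player 2's induced payoffs are 11, 20, 11, so Player 2 commits to c2. Subgame-perfect outcome: (D, c2) with payoffs (12, 20).
For the simultaneous game, intersect best replies.
Row's best replies: c1→A; c2→D; c3→A.
Player 2's best replies: A→c2; B→c2; C→c2; D→c2.
Only (D, c2) has each player best-responding; Nash payoffs (12, 20).
Sequential outcome (D, c2) coincides with the Nash profile (D, c2).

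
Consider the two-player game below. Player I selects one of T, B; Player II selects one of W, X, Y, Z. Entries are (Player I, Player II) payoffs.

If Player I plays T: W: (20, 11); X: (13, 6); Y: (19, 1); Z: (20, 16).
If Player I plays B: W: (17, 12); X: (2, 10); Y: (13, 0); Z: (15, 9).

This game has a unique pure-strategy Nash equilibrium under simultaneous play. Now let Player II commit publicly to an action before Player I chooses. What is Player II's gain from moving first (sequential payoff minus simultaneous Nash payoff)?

Work backward from Player I's decision.
- W: Player I compares 20, 17 and picks T; Player II would get 11.
- X: Player I compares 13, 2 and picks T; Player II would get 6.
- Y: Player I compares 19, 13 and picks T; Player II would get 1.
- Z: Player I compares 20, 15 and picks T; Player II would get 16.
Maximizing over 11, 6, 1, 16, Player II chooses Z. Subgame-perfect outcome: (T, Z) with payoffs (20, 16).
Now find the simultaneous Nash equilibrium.
Player I's best replies: W→T; X→T; Y→T; Z→T.
Player II's best replies: T→Z; B→W.
The unique mutual best reply is (T, Z), giving (20, 16).
Player II's commitment gain: 16 − 16 = 0.

0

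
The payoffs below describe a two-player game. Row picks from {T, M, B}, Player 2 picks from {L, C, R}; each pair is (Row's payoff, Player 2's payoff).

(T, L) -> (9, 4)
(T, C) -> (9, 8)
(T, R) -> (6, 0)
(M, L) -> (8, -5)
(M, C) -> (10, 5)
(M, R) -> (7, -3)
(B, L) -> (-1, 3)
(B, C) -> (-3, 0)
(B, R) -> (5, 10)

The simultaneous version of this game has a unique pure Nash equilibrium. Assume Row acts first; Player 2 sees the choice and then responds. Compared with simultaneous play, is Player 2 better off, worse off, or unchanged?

Solve by backward induction (Row leads).
- T: BR = C, leader payoff 9.
- M: BR = C, leader payoff 10.
- B: BR = R, leader payoff 5.
Among 9, 10, 5, the best is 10 at M. Subgame-perfect outcome: (M, C) with payoffs (10, 5).
For the simultaneous game, intersect best replies.
Row's best replies: L→T; C→M; R→M.
Player 2's best replies: T→C; M→C; B→R.
Only (M, C) has each player best-responding; Nash payoffs (10, 5).
Player 2 earns 5 sequentially versus 5 at the Nash outcome: unchanged.

unchanged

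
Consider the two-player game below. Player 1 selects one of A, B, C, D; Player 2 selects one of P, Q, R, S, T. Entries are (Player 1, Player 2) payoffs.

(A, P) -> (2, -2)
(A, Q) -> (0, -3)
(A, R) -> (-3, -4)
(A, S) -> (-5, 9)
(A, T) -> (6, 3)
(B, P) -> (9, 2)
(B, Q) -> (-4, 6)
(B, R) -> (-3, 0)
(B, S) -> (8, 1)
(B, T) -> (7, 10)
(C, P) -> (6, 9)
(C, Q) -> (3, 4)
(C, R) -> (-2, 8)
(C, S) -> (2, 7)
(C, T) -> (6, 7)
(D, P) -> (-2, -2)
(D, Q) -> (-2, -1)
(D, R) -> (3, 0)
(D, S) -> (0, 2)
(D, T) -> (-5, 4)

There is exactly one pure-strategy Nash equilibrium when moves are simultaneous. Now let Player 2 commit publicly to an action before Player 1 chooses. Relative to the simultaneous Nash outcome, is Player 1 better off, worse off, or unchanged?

Solve by backward induction (Player 2 leads).
- P: Player 1 compares 2, 9, 6, -2 and picks B; Player 2 would get 2.
- Q: Player 1 compares 0, -4, 3, -2 and picks C; Player 2 would get 4.
- R: Player 1 compares -3, -3, -2, 3 and picks D; Player 2 would get 0.
- S: Player 1 compares -5, 8, 2, 0 and picks B; Player 2 would get 1.
- T: Player 1 compares 6, 7, 6, -5 and picks B; Player 2 would get 10.
Player 2's induced payoffs are 2, 4, 0, 1, 10, so Player 2 commits to T. Subgame-perfect outcome: (B, T) with payoffs (7, 10).
For the simultaneous game, intersect best replies.
Player 1's best replies: P→B; Q→C; R→D; S→B; T→B.
Player 2's best replies: A→S; B→T; C→P; D→T.
Only (B, T) has each player best-responding; Nash payoffs (7, 10).
Player 1 earns 7 sequentially versus 7 at the Nash outcome: unchanged.

unchanged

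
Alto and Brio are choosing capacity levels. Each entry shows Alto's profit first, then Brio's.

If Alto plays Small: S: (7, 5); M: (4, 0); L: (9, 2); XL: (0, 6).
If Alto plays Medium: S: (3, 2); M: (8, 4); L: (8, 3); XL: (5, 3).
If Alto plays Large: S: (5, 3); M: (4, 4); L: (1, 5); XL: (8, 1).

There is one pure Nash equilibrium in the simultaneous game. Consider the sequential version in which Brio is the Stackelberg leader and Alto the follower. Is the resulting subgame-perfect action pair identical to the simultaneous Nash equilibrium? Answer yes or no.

no

Backward induction with Brio moving first.
- S → Alto plays Small (best of 7, 3, 5); Brio gets 5.
- M → Alto plays Medium (best of 4, 8, 4); Brio gets 4.
- L → Alto plays Small (best of 9, 8, 1); Brio gets 2.
- XL → Alto plays Large (best of 0, 5, 8); Brio gets 1.
Maximizing over 5, 4, 2, 1, Brio chooses S. Subgame-perfect outcome: (Small, S) with payoffs (7, 5).
Now find the simultaneous Nash equilibrium.
Alto's best replies: S→Small; M→Medium; L→Small; XL→Large.
Brio's best replies: Small→XL; Medium→M; Large→L.
Only (Medium, M) has each player best-responding; Nash payoffs (8, 4).
Sequential outcome (Small, S) differs from the Nash profile (Medium, M).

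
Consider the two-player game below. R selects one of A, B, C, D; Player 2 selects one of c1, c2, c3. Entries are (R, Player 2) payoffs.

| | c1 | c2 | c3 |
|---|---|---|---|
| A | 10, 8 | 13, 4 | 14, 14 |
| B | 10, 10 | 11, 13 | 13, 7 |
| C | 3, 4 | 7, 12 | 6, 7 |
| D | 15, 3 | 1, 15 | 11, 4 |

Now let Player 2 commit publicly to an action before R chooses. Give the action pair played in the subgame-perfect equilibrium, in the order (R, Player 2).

(A, c3)

Backward induction with Player 2 moving first.
- c1 → R plays D (best of 10, 10, 3, 15); Player 2 gets 3.
- c2 → R plays A (best of 13, 11, 7, 1); Player 2 gets 4.
- c3 → R plays A (best of 14, 13, 6, 11); Player 2 gets 14.
Among 3, 4, 14, the best is 14 at c3. Subgame-perfect outcome: (A, c3) with payoffs (14, 14).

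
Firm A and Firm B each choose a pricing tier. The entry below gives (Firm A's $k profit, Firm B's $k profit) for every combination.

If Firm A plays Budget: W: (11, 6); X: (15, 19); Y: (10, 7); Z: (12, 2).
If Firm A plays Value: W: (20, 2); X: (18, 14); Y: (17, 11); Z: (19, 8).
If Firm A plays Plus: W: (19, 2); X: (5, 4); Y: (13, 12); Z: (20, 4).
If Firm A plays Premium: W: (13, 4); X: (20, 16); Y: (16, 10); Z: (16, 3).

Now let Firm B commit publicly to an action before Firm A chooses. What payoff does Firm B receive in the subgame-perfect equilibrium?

Backward induction with Firm B moving first.
- W: Firm A compares 11, 20, 19, 13 and picks Value; Firm B would get 2.
- X: Firm A compares 15, 18, 5, 20 and picks Premium; Firm B would get 16.
- Y: Firm A compares 10, 17, 13, 16 and picks Value; Firm B would get 11.
- Z: Firm A compares 12, 19, 20, 16 and picks Plus; Firm B would get 4.
Among 2, 16, 11, 4, the best is 16 at X. Subgame-perfect outcome: (Premium, X) with payoffs (20, 16).

16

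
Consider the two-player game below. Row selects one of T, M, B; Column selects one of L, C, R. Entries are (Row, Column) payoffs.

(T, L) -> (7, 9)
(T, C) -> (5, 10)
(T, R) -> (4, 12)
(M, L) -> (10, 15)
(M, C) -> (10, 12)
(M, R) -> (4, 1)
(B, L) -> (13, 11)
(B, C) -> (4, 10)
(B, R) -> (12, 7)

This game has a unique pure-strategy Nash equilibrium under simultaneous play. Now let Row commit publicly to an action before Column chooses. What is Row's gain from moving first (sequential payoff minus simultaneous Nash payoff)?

0

Column best-responds to each possible Row move:
- T: Column compares 9, 10, 12 and picks R; Row would get 4.
- M: Column compares 15, 12, 1 and picks L; Row would get 10.
- B: Column compares 11, 10, 7 and picks L; Row would get 13.
Maximizing over 4, 10, 13, Row chooses B. Subgame-perfect outcome: (B, L) with payoffs (13, 11).
Under simultaneous play:
Row's best replies: L→B; C→M; R→B.
Column's best replies: T→R; M→L; B→L.
Only (B, L) has each player best-responding; Nash payoffs (13, 11).
Row's commitment gain: 13 − 13 = 0.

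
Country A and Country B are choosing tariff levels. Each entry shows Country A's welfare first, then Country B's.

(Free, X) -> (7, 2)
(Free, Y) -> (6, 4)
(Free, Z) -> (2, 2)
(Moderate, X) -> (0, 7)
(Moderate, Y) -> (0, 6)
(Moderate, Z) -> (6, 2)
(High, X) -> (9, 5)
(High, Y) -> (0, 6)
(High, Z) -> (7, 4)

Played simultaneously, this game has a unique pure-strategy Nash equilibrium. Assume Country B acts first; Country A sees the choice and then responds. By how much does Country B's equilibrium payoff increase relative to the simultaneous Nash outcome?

Solve by backward induction (Country B leads).
- X: Country A compares 7, 0, 9 and picks High; Country B would get 5.
- Y: Country A compares 6, 0, 0 and picks Free; Country B would get 4.
- Z: Country A compares 2, 6, 7 and picks High; Country B would get 4.
Maximizing over 5, 4, 4, Country B chooses X. Subgame-perfect outcome: (High, X) with payoffs (9, 5).
Under simultaneous play:
Country A's best replies: X→High; Y→Free; Z→High.
Country B's best replies: Free→Y; Moderate→X; High→Y.
Only (Free, Y) has each player best-responding; Nash payoffs (6, 4).
Country B's commitment gain: 5 − 4 = 1.

1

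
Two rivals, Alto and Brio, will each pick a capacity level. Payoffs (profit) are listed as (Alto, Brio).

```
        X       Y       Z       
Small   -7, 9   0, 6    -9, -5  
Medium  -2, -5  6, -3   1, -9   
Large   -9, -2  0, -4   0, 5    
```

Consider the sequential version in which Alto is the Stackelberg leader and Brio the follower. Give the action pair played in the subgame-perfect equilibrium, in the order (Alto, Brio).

(Medium, Y)

Backward induction with Alto moving first.
- Small → Brio plays X (best of 9, 6, -5); Alto gets -7.
- Medium → Brio plays Y (best of -5, -3, -9); Alto gets 6.
- Large → Brio plays Z (best of -2, -4, 5); Alto gets 0.
Maximizing over -7, 6, 0, Alto chooses Medium. Subgame-perfect outcome: (Medium, Y) with payoffs (6, -3).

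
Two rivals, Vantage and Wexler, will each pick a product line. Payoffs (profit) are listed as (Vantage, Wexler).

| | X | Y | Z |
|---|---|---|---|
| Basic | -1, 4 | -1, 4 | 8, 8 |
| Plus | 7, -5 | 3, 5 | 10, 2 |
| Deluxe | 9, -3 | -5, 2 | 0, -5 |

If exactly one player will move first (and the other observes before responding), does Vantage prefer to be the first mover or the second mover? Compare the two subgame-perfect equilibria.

If Vantage leads: Wexler's best replies are Basic→Z, Plus→Y, Deluxe→Y; Vantage's induced payoffs 8, 3, -5; outcome (Basic, Z), payoffs (8, 8).
If Wexler leads: Vantage's best replies are X→Deluxe, Y→Plus, Z→Plus; Wexler's induced payoffs -3, 5, 2; outcome (Plus, Y), payoffs (3, 5).
Vantage gets 8 moving first and 3 moving second, so Vantage prefers to move first.

first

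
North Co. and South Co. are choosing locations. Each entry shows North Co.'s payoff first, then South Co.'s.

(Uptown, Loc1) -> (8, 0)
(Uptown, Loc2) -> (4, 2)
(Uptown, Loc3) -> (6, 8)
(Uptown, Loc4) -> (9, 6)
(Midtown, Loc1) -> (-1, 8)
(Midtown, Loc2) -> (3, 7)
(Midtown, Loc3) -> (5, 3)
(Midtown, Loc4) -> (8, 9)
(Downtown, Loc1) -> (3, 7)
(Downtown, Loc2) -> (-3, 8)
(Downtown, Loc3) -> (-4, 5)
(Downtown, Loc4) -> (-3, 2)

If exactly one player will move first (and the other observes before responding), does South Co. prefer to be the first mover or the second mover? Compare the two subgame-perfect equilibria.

second

If North Co. leads: South Co.'s best replies are Uptown→Loc3, Midtown→Loc4, Downtown→Loc2; North Co.'s induced payoffs 6, 8, -3; outcome (Midtown, Loc4), payoffs (8, 9).
If South Co. leads: North Co.'s best replies are Loc1→Uptown, Loc2→Uptown, Loc3→Uptown, Loc4→Uptown; South Co.'s induced payoffs 0, 2, 8, 6; outcome (Uptown, Loc3), payoffs (6, 8).
South Co. gets 8 moving first and 9 moving second, so South Co. prefers to move second.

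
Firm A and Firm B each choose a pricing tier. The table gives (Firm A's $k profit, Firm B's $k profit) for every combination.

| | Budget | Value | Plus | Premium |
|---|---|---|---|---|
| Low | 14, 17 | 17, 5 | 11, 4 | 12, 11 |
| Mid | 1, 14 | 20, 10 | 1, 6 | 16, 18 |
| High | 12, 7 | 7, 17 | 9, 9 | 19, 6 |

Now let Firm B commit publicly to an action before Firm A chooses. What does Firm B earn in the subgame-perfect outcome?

17

Backward induction with Firm B moving first.
- Budget → Firm A plays Low (best of 14, 1, 12); Firm B gets 17.
- Value → Firm A plays Mid (best of 17, 20, 7); Firm B gets 10.
- Plus → Firm A plays Low (best of 11, 1, 9); Firm B gets 4.
- Premium → Firm A plays High (best of 12, 16, 19); Firm B gets 6.
Firm B's induced payoffs are 17, 10, 4, 6, so Firm B commits to Budget. Subgame-perfect outcome: (Low, Budget) with payoffs (14, 17).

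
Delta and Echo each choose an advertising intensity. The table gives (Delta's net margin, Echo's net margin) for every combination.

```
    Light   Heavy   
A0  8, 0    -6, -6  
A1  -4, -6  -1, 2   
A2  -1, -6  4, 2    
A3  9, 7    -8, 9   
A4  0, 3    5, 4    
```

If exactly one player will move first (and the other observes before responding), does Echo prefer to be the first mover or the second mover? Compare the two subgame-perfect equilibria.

first

If Delta leads: Echo's best replies are A0→Light, A1→Heavy, A2→Heavy, A3→Heavy, A4→Heavy; Delta's induced payoffs 8, -1, 4, -8, 5; outcome (A0, Light), payoffs (8, 0).
If Echo leads: Delta's best replies are Light→A3, Heavy→A4; Echo's induced payoffs 7, 4; outcome (A3, Light), payoffs (9, 7).
Echo gets 7 moving first and 0 moving second, so Echo prefers to move first.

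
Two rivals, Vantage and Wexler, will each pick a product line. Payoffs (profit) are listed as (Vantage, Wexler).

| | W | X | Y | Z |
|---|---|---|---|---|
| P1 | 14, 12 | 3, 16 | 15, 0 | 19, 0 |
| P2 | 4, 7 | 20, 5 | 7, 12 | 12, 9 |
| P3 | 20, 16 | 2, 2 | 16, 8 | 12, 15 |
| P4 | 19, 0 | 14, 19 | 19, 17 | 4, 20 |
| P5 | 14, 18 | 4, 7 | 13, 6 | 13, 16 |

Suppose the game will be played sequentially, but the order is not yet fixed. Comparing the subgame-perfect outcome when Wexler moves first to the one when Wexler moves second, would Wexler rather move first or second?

If Vantage leads: Wexler's best replies are P1→X, P2→Y, P3→W, P4→Z, P5→W; Vantage's induced payoffs 3, 7, 20, 4, 14; outcome (P3, W), payoffs (20, 16).
If Wexler leads: Vantage's best replies are W→P3, X→P2, Y→P4, Z→P1; Wexler's induced payoffs 16, 5, 17, 0; outcome (P4, Y), payoffs (19, 17).
Wexler gets 17 moving first and 16 moving second, so Wexler prefers to move first.

first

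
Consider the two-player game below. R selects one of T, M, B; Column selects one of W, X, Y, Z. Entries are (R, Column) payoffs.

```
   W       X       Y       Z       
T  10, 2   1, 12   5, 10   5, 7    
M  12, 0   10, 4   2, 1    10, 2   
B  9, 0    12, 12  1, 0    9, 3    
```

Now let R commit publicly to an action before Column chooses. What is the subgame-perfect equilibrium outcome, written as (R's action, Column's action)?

(B, X)

Work backward from Column's decision.
- T: Column compares 2, 12, 10, 7 and picks X; R would get 1.
- M: Column compares 0, 4, 1, 2 and picks X; R would get 10.
- B: Column compares 0, 12, 0, 3 and picks X; R would get 12.
Among 1, 10, 12, the best is 12 at B. Subgame-perfect outcome: (B, X) with payoffs (12, 12).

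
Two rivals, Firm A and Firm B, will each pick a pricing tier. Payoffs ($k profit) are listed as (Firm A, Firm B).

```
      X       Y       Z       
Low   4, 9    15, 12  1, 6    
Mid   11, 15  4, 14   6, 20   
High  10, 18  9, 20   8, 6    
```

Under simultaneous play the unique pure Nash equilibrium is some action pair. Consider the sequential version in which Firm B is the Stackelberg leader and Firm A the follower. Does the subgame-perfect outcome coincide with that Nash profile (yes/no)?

no

Solve by backward induction (Firm B leads).
- X: Firm A compares 4, 11, 10 and picks Mid; Firm B would get 15.
- Y: Firm A compares 15, 4, 9 and picks Low; Firm B would get 12.
- Z: Firm A compares 1, 6, 8 and picks High; Firm B would get 6.
Maximizing over 15, 12, 6, Firm B chooses X. Subgame-perfect outcome: (Mid, X) with payoffs (11, 15).
Under simultaneous play:
Firm A's best replies: X→Mid; Y→Low; Z→High.
Firm B's best replies: Low→Y; Mid→Z; High→Y.
The unique mutual best reply is (Low, Y), giving (15, 12).
Sequential outcome (Mid, X) differs from the Nash profile (Low, Y).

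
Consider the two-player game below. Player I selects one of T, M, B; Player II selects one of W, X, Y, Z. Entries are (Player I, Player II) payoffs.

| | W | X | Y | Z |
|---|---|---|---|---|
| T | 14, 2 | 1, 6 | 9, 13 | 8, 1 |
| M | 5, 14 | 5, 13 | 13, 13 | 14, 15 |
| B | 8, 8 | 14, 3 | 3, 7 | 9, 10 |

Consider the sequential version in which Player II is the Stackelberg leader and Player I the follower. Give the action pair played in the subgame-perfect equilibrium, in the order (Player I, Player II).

(M, Z)

Player I best-responds to each possible Player II move:
- W: BR = T, leader payoff 2.
- X: BR = B, leader payoff 3.
- Y: BR = M, leader payoff 13.
- Z: BR = M, leader payoff 15.
Among 2, 3, 13, 15, the best is 15 at Z. Subgame-perfect outcome: (M, Z) with payoffs (14, 15).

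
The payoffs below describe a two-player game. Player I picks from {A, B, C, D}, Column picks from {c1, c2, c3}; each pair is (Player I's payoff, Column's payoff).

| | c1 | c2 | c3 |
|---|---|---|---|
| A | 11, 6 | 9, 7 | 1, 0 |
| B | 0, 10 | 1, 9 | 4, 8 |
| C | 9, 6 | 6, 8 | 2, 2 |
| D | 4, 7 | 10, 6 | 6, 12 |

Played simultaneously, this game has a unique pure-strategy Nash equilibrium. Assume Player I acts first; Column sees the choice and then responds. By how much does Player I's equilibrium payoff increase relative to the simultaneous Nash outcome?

Work backward from Column's decision.
- A: BR = c2, leader payoff 9.
- B: BR = c1, leader payoff 0.
- C: BR = c2, leader payoff 6.
- D: BR = c3, leader payoff 6.
Maximizing over 9, 0, 6, 6, Player I chooses A. Subgame-perfect outcome: (A, c2) with payoffs (9, 7).
For the simultaneous game, intersect best replies.
Player I's best replies: c1→A; c2→D; c3→D.
Column's best replies: A→c2; B→c1; C→c2; D→c3.
The unique mutual best reply is (D, c3), giving (6, 12).
Player I's commitment gain: 9 − 6 = 3.

3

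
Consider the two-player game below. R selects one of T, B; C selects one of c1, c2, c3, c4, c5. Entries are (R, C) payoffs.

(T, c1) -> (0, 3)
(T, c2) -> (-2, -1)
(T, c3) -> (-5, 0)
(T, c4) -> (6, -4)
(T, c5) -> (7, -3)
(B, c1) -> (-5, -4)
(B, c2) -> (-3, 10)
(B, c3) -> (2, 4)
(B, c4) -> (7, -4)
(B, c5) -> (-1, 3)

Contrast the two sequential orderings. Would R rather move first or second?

second

If R leads: C's best replies are T→c1, B→c2; R's induced payoffs 0, -3; outcome (T, c1), payoffs (0, 3).
If C leads: R's best replies are c1→T, c2→T, c3→B, c4→B, c5→T; C's induced payoffs 3, -1, 4, -4, -3; outcome (B, c3), payoffs (2, 4).
R gets 0 moving first and 2 moving second, so R prefers to move second.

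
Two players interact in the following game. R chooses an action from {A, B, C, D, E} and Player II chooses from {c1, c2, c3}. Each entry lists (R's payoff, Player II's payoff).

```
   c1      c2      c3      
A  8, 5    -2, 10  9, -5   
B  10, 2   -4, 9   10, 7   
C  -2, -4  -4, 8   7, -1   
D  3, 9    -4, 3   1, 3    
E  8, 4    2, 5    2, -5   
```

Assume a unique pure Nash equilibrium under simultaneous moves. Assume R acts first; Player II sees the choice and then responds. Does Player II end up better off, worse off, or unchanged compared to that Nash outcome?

better off

Player II best-responds to each possible R move:
- A: BR = c2, leader payoff -2.
- B: BR = c2, leader payoff -4.
- C: BR = c2, leader payoff -4.
- D: BR = c1, leader payoff 3.
- E: BR = c2, leader payoff 2.
R's induced payoffs are -2, -4, -4, 3, 2, so R commits to D. Subgame-perfect outcome: (D, c1) with payoffs (3, 9).
Under simultaneous play:
R's best replies: c1→B; c2→E; c3→B.
Player II's best replies: A→c2; B→c2; C→c2; D→c1; E→c2.
The unique mutual best reply is (E, c2), giving (2, 5).
Player II earns 9 sequentially versus 5 at the Nash outcome: better off.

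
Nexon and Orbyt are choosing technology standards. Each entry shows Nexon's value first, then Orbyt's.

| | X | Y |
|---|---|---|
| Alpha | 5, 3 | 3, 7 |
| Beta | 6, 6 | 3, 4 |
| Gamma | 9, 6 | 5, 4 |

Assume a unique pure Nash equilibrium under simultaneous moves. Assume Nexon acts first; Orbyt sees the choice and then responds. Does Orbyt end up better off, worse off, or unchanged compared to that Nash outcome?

unchanged

Backward induction with Nexon moving first.
- Alpha: Orbyt compares 3, 7 and picks Y; Nexon would get 3.
- Beta: Orbyt compares 6, 4 and picks X; Nexon would get 6.
- Gamma: Orbyt compares 6, 4 and picks X; Nexon would get 9.
Nexon's induced payoffs are 3, 6, 9, so Nexon commits to Gamma. Subgame-perfect outcome: (Gamma, X) with payoffs (9, 6).
Now find the simultaneous Nash equilibrium.
Nexon's best replies: X→Gamma; Y→Gamma.
Orbyt's best replies: Alpha→Y; Beta→X; Gamma→X.
Only (Gamma, X) has each player best-responding; Nash payoffs (9, 6).
Orbyt earns 6 sequentially versus 6 at the Nash outcome: unchanged.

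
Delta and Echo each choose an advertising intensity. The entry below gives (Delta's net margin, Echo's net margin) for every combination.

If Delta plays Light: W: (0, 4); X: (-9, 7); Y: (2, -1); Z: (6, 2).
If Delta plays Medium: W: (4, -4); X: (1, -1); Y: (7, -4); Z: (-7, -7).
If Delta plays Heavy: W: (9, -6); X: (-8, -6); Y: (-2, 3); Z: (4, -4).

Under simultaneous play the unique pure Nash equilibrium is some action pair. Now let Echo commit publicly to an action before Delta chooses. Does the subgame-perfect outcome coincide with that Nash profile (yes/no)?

Backward induction with Echo moving first.
- W: Delta compares 0, 4, 9 and picks Heavy; Echo would get -6.
- X: Delta compares -9, 1, -8 and picks Medium; Echo would get -1.
- Y: Delta compares 2, 7, -2 and picks Medium; Echo would get -4.
- Z: Delta compares 6, -7, 4 and picks Light; Echo would get 2.
Echo's induced payoffs are -6, -1, -4, 2, so Echo commits to Z. Subgame-perfect outcome: (Light, Z) with payoffs (6, 2).
For the simultaneous game, intersect best replies.
Delta's best replies: W→Heavy; X→Medium; Y→Medium; Z→Light.
Echo's best replies: Light→X; Medium→X; Heavy→Y.
Only (Medium, X) has each player best-responding; Nash payoffs (1, -1).
Sequential outcome (Light, Z) differs from the Nash profile (Medium, X).

no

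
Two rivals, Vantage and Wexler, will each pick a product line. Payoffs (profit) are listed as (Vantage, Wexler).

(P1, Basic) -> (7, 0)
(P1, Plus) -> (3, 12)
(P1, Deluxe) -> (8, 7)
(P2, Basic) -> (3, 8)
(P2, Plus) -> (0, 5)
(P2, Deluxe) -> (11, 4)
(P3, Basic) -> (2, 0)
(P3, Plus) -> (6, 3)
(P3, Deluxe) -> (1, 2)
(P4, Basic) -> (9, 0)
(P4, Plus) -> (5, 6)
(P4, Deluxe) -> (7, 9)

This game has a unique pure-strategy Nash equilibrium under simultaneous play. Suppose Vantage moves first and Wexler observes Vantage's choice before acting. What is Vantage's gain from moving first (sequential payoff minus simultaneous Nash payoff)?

1

Backward induction with Vantage moving first.
- P1 → Wexler plays Plus (best of 0, 12, 7); Vantage gets 3.
- P2 → Wexler plays Basic (best of 8, 5, 4); Vantage gets 3.
- P3 → Wexler plays Plus (best of 0, 3, 2); Vantage gets 6.
- P4 → Wexler plays Deluxe (best of 0, 6, 9); Vantage gets 7.
Vantage's induced payoffs are 3, 3, 6, 7, so Vantage commits to P4. Subgame-perfect outcome: (P4, Deluxe) with payoffs (7, 9).
For the simultaneous game, intersect best replies.
Vantage's best replies: Basic→P4; Plus→P3; Deluxe→P2.
Wexler's best replies: P1→Plus; P2→Basic; P3→Plus; P4→Deluxe.
The unique mutual best reply is (P3, Plus), giving (6, 3).
Vantage's commitment gain: 7 − 6 = 1.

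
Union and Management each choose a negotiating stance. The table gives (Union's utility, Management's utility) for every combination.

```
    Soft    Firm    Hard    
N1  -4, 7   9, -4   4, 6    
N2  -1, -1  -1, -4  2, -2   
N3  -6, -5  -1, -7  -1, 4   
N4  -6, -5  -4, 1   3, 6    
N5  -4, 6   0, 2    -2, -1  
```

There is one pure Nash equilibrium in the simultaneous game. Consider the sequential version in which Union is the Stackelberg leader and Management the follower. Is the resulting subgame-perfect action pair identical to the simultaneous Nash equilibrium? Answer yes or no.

Backward induction with Union moving first.
- N1: Management compares 7, -4, 6 and picks Soft; Union would get -4.
- N2: Management compares -1, -4, -2 and picks Soft; Union would get -1.
- N3: Management compares -5, -7, 4 and picks Hard; Union would get -1.
- N4: Management compares -5, 1, 6 and picks Hard; Union would get 3.
- N5: Management compares 6, 2, -1 and picks Soft; Union would get -4.
Maximizing over -4, -1, -1, 3, -4, Union chooses N4. Subgame-perfect outcome: (N4, Hard) with payoffs (3, 6).
For the simultaneous game, intersect best replies.
Union's best replies: Soft→N2; Firm→N1; Hard→N1.
Management's best replies: N1→Soft; N2→Soft; N3→Hard; N4→Hard; N5→Soft.
The unique mutual best reply is (N2, Soft), giving (-1, -1).
Sequential outcome (N4, Hard) differs from the Nash profile (N2, Soft).

no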